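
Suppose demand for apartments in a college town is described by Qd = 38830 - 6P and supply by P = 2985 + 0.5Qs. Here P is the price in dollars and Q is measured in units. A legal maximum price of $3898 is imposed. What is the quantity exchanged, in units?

Rearranging supply gives Qs = 2P - 5970. In a free market, 38830 - 6P = 2P - 5970 gives the equilibrium P* = 5600, Q* = 5230.
Because the ceiling (3898) lies below the market-clearing price, it is binding.
At P = 3898: Qd = 38830 - 6·3898 = 15442 and Qs = 2·3898 - 5970 = 1826.
The quantity actually transacted is the short side, supply: 1826.

1826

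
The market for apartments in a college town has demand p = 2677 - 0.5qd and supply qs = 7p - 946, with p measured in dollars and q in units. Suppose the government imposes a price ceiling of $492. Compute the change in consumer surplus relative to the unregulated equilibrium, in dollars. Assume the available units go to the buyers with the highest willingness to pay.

Rearranging demand gives qd = 5354 - 2p. Without the control the market clears where 5354 - 2p = 7p - 946, i.e. p* = 700 and q* = 3954.
The ceiling of 492 is below the equilibrium price 700, so it binds.
At p = 492: qd = 5354 - 2·492 = 4370 and qs = 7·492 - 946 = 2498.
Consumer surplus without the control is ½ · (2677 - 700) · 3954 = 3908529.
With the ceiling, 2498 units are sold at 492 (assume they go to the highest-value buyers). The demand price at q = 2498 is 1428, so CS = ½ · [(2677 - 492) + (1428 - 492)] · 2498 = 3898129.
Change in consumer surplus = 3898129 - 3908529 = -10400.

-10400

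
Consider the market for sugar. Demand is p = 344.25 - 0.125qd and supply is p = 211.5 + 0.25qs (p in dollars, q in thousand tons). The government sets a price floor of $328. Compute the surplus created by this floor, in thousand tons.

Rearranging demand gives qd = 2754 - 8p; rearranging supply gives qs = 4p - 846. Without the control the market clears where 2754 - 8p = 4p - 846, i.e. p* = 300 and q* = 354.
Because the floor (328) lies above the market-clearing price, it is binding.
At p = 328: qd = 2754 - 8·328 = 130 and qs = 4·328 - 846 = 466.
Surplus = qs - qd = 466 - 130 = 336.

336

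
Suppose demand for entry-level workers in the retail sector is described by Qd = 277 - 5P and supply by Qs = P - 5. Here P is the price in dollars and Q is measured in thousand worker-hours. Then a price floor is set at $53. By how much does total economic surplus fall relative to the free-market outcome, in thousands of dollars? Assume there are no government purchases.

Setting quantity demanded equal to quantity supplied, 277 - 5P = P - 5, gives P* = 47 and Q* = 42.
Since 53 > 47, the floor is binding.
At P = 53: Qd = 277 - 5·53 = 12 and Qs = 53 - 5 = 48.
Quantity traded falls to 12. At Q = 12 the demand price is (277 - 12)/5 = 53 and the supply price is 5 + 12 = 17.
Deadweight loss = ½ · (53 - 17) · (42 - 12) = ½ · 36 · 30 = 540.

540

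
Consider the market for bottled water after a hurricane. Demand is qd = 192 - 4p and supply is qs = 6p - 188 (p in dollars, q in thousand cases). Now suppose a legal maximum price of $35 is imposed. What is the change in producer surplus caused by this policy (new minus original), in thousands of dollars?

Setting quantity demanded equal to quantity supplied, 192 - 4p = 6p - 188, gives p* = 38 and q* = 40.
The ceiling of 35 is below the equilibrium price 38, so it binds.
At p = 35: qd = 192 - 4·35 = 52 and qs = 6·35 - 188 = 22.
Producer surplus without the control is ½ · (38 - 94/3) · 40 = 400/3.
With the ceiling, producers sell 22 units at 35, so PS = ½ · (35 - 94/3) · 22 = 121/3.
Change in producer surplus = 121/3 - 400/3 = -93.

-93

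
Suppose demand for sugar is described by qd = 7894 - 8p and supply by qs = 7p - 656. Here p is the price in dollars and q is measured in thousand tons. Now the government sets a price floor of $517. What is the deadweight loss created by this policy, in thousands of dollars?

0

Setting quantity demanded equal to quantity supplied, 7894 - 8p = 7p - 656, gives p* = 570 and q* = 3334.
Since 517 is below p* = 570, the floor does not bind and the free-market outcome prevails.
Since the control does not bind, no trades are prevented and deadweight loss is zero.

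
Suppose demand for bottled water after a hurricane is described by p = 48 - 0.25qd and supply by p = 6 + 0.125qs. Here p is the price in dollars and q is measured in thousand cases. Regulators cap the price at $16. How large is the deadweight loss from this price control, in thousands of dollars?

192

Rearranging demand gives qd = 192 - 4p; rearranging supply gives qs = 8p - 48. Without the control the market clears where 192 - 4p = 8p - 48, i.e. p* = 20 and q* = 112.
The ceiling of 16 is below the equilibrium price 20, so it binds.
At p = 16: qd = 192 - 4·16 = 128 and qs = 8·16 - 48 = 80.
Quantity traded falls to 80. At q = 80 the demand price is (192 - 80)/4 = 28 and the supply price is (48 + 80)/8 = 16.
Deadweight loss = ½ · (28 - 16) · (112 - 80) = ½ · 12 · 32 = 192.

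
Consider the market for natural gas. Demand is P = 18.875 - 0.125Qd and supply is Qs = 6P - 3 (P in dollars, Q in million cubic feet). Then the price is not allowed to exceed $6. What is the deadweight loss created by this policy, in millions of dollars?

Rearranging demand gives Qd = 151 - 8P. Setting quantity demanded equal to quantity supplied, 151 - 8P = 6P - 3, gives P* = 11 and Q* = 63.
Because the ceiling (6) lies below the market-clearing price, it is binding.
At P = 6: Qd = 151 - 8·6 = 103 and Qs = 6·6 - 3 = 33.
Quantity traded falls to 33. At Q = 33 the demand price is (151 - 33)/8 = 14.75 and the supply price is (3 + 33)/6 = 6.
Deadweight loss = ½ · (14.75 - 6) · (63 - 33) = ½ · 8.75 · 30 = 131.25.

131.25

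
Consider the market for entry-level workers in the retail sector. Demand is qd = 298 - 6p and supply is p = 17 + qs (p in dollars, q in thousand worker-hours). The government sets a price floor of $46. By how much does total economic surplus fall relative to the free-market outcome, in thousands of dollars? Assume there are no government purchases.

21

Rearranging supply gives qs = p - 17. In a free market, 298 - 6p = p - 17 gives the equilibrium p* = 45, q* = 28.
Because the floor (46) lies above the market-clearing price, it is binding.
At p = 46: qd = 298 - 6·46 = 22 and qs = 46 - 17 = 29.
Quantity traded falls to 22. At q = 22 the demand price is (298 - 22)/6 = 46 and the supply price is 17 + 22 = 39.
Deadweight loss = ½ · (46 - 39) · (28 - 22) = ½ · 7 · 6 = 21.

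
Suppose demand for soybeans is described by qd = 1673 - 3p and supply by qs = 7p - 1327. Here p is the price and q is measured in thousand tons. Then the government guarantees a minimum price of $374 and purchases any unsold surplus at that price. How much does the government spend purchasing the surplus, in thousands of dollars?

276760

Equilibrium: 1673 - 3p = 7p - 1327, so 3000 = 10p and p* = 300, q* = 773.
The floor of 374 is above the equilibrium price 300, so it binds.
At p = 374: qd = 1673 - 3·374 = 551 and qs = 7·374 - 1327 = 1291.
Surplus = qs - qd = 740.
Government expenditure = surplus × support price = 740 × 374 = 276760.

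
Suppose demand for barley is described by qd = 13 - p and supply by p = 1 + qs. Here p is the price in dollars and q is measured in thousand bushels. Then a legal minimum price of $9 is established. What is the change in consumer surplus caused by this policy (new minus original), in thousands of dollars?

Rearranging supply gives qs = p - 1. In a free market, 13 - p = p - 1 gives the equilibrium p* = 7, q* = 6.
The floor of 9 is above the equilibrium price 7, so it binds.
At p = 9: qd = 13 - 9 = 4 and qs = 9 - 1 = 8.
Consumer surplus without the control is ½ · (13 - 7) · 6 = 18.
With the floor, consumers buy 4 units at 9, so CS = ½ · (13 - 9) · 4 = 8.
Change in consumer surplus = 8 - 18 = -10.

-10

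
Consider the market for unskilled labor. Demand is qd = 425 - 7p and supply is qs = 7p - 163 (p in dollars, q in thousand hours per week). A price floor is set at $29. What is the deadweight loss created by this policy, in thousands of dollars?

Without the control the market clears where 425 - 7p = 7p - 163, i.e. p* = 42 and q* = 131.
The floor of 29 is below the equilibrium price 42, so it is not binding; the market clears at p* = 42, q* = 131.
Since the control does not bind, no trades are prevented and deadweight loss is zero.

0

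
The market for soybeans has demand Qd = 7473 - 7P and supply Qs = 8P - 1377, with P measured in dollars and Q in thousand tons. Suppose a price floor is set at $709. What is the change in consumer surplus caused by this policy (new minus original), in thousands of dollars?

Setting quantity demanded equal to quantity supplied, 7473 - 7P = 8P - 1377, gives P* = 590 and Q* = 3343.
Since 709 > 590, the floor is binding.
At P = 709: Qd = 7473 - 7·709 = 2510 and Qs = 8·709 - 1377 = 4295.
Consumer surplus without the control is ½ · (7473/7 - 590) · 3343 = 11175649/14.
With the floor, consumers buy 2510 units at 709, so CS = ½ · (7473/7 - 709) · 2510 = 3150050/7.
Change in consumer surplus = 3150050/7 - 11175649/14 = -348253.5.

-348253.5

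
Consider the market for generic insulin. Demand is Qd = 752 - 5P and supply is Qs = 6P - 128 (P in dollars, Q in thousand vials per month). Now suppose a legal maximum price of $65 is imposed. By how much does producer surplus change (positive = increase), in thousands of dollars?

Without the control the market clears where 752 - 5P = 6P - 128, i.e. P* = 80 and Q* = 352.
Because the ceiling (65) lies below the market-clearing price, it is binding.
At P = 65: Qd = 752 - 5·65 = 427 and Qs = 6·65 - 128 = 262.
Producer surplus without the control is ½ · (80 - 64/3) · 352 = 30976/3.
With the ceiling, producers sell 262 units at 65, so PS = ½ · (65 - 64/3) · 262 = 17161/3.
Change in producer surplus = 17161/3 - 30976/3 = -4605.

-4605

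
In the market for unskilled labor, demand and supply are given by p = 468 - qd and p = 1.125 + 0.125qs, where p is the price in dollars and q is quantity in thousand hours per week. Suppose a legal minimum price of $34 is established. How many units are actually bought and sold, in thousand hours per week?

Rearranging demand gives qd = 468 - p; rearranging supply gives qs = 8p - 9. Without the control the market clears where 468 - p = 8p - 9, i.e. p* = 53 and q* = 415.
Since 34 is below p* = 53, the floor does not bind and the free-market outcome prevails.

415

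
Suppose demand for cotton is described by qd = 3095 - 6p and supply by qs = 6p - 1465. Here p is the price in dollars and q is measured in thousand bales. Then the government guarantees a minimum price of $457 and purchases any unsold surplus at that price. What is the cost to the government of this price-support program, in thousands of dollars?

422268

Without the control the market clears where 3095 - 6p = 6p - 1465, i.e. p* = 380 and q* = 815.
The floor of 457 is above the equilibrium price 380, so it binds.
At p = 457: qd = 3095 - 6·457 = 353 and qs = 6·457 - 1465 = 1277.
Surplus = qs - qd = 924.
Government expenditure = surplus × support price = 924 × 457 = 422268.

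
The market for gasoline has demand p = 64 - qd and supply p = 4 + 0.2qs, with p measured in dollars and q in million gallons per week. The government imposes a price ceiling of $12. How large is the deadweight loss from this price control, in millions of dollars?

60

Rearranging demand gives qd = 64 - p; rearranging supply gives qs = 5p - 20. Equilibrium: 64 - p = 5p - 20, so 84 = 6p and p* = 14, q* = 50.
Since 12 < 14, the ceiling is binding.
At p = 12: qd = 64 - 12 = 52 and qs = 5·12 - 20 = 40.
Quantity traded falls to 40. At q = 40 the demand price is 64 - 40 = 24 and the supply price is (20 + 40)/5 = 12.
Deadweight loss = ½ · (24 - 12) · (50 - 40) = ½ · 12 · 10 = 60.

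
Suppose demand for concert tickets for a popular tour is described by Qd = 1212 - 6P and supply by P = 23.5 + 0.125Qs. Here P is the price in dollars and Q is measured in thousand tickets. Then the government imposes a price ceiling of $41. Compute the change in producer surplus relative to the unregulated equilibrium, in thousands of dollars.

Rearranging supply gives Qs = 8P - 188. In a free market, 1212 - 6P = 8P - 188 gives the equilibrium P* = 100, Q* = 612.
Since 41 < 100, the ceiling is binding.
At P = 41: Qd = 1212 - 6·41 = 966 and Qs = 8·41 - 188 = 140.
Producer surplus without the control is ½ · (100 - 23.5) · 612 = 23409.
With the ceiling, producers sell 140 units at 41, so PS = ½ · (41 - 23.5) · 140 = 1225.
Change in producer surplus = 1225 - 23409 = -22184.

-22184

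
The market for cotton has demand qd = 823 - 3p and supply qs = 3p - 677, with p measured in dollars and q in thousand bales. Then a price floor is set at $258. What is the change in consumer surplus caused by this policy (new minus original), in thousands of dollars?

-488

In a free market, 823 - 3p = 3p - 677 gives the equilibrium p* = 250, q* = 73.
The floor of 258 is above the equilibrium price 250, so it binds.
At p = 258: qd = 823 - 3·258 = 49 and qs = 3·258 - 677 = 97.
Consumer surplus without the control is ½ · (823/3 - 250) · 73 = 5329/6.
With the floor, consumers buy 49 units at 258, so CS = ½ · (823/3 - 258) · 49 = 2401/6.
Change in consumer surplus = 2401/6 - 5329/6 = -488.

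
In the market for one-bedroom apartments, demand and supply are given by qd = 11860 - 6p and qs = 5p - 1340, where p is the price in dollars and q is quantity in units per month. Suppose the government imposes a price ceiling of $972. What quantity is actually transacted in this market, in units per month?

Equilibrium: 11860 - 6p = 5p - 1340, so 13200 = 11p and p* = 1200, q* = 4660.
Because the ceiling (972) lies below the market-clearing price, it is binding.
At p = 972: qd = 11860 - 6·972 = 6028 and qs = 5·972 - 1340 = 3520.
The quantity actually transacted is the short side, supply: 3520.

3520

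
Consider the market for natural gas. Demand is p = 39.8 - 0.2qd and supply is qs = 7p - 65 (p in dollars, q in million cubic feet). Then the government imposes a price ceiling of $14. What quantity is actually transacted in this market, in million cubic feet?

33

Rearranging demand gives qd = 199 - 5p. In a free market, 199 - 5p = 7p - 65 gives the equilibrium p* = 22, q* = 89.
The ceiling of 14 is below the equilibrium price 22, so it binds.
At p = 14: qd = 199 - 5·14 = 129 and qs = 7·14 - 65 = 33.
The quantity actually transacted is the short side, supply: 33.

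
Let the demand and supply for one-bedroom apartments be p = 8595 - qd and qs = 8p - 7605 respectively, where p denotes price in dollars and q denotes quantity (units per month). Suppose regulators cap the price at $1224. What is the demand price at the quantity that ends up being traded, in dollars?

Rearranging demand gives qd = 8595 - p. Without the control the market clears where 8595 - p = 8p - 7605, i.e. p* = 1800 and q* = 6795.
The ceiling of 1224 is below the equilibrium price 1800, so it binds.
At p = 1224: qd = 8595 - 1224 = 7371 and qs = 8·1224 - 7605 = 2187.
Only 2187 units reach the market. On the demand curve, the marginal buyer's willingness to pay at q = 2187 is (8595 - 2187) = 6408.

6408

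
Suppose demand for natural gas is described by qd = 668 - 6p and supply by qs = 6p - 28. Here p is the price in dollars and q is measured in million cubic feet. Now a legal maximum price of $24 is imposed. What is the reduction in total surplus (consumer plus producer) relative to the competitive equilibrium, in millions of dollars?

6936

Setting quantity demanded equal to quantity supplied, 668 - 6p = 6p - 28, gives p* = 58 and q* = 320.
Since 24 < 58, the ceiling is binding.
At p = 24: qd = 668 - 6·24 = 524 and qs = 6·24 - 28 = 116.
Quantity traded falls to 116. At q = 116 the demand price is (668 - 116)/6 = 92 and the supply price is (28 + 116)/6 = 24.
Deadweight loss = ½ · (92 - 24) · (320 - 116) = ½ · 68 · 204 = 6936.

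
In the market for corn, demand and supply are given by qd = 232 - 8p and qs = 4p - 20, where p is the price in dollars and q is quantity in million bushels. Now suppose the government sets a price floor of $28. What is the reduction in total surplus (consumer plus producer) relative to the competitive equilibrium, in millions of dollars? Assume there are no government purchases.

Without the control the market clears where 232 - 8p = 4p - 20, i.e. p* = 21 and q* = 64.
Since 28 > 21, the floor is binding.
At p = 28: qd = 232 - 8·28 = 8 and qs = 4·28 - 20 = 92.
Quantity traded falls to 8. At q = 8 the demand price is (232 - 8)/8 = 28 and the supply price is (20 + 8)/4 = 7.
Deadweight loss = ½ · (28 - 7) · (64 - 8) = ½ · 21 · 56 = 588.

588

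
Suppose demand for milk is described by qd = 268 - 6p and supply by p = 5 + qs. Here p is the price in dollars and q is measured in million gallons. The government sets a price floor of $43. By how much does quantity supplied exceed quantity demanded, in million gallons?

Rearranging supply gives qs = p - 5. In a free market, 268 - 6p = p - 5 gives the equilibrium p* = 39, q* = 34.
The floor of 43 is above the equilibrium price 39, so it binds.
At p = 43: qd = 268 - 6·43 = 10 and qs = 43 - 5 = 38.
Surplus = qs - qd = 38 - 10 = 28.

28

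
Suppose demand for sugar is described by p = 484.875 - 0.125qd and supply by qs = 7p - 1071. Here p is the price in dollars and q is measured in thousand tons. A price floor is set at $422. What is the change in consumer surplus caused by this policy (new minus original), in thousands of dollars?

-80132

Rearranging demand gives qd = 3879 - 8p. Equilibrium: 3879 - 8p = 7p - 1071, so 4950 = 15p and p* = 330, q* = 1239.
Since 422 > 330, the floor is binding.
At p = 422: qd = 3879 - 8·422 = 503 and qs = 7·422 - 1071 = 1883.
Consumer surplus without the control is ½ · (484.875 - 330) · 1239 = 95945.0625.
With the floor, consumers buy 503 units at 422, so CS = ½ · (484.875 - 422) · 503 = 15813.0625.
Change in consumer surplus = 15813.0625 - 95945.0625 = -80132.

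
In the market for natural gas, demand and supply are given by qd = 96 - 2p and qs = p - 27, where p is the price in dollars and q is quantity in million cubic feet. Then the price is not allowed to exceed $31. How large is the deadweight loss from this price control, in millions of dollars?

Without the control the market clears where 96 - 2p = p - 27, i.e. p* = 41 and q* = 14.
Because the ceiling (31) lies below the market-clearing price, it is binding.
At p = 31: qd = 96 - 2·31 = 34 and qs = 31 - 27 = 4.
Quantity traded falls to 4. At q = 4 the demand price is (96 - 4)/2 = 46 and the supply price is 27 + 4 = 31.
Deadweight loss = ½ · (46 - 31) · (14 - 4) = ½ · 15 · 10 = 75.

75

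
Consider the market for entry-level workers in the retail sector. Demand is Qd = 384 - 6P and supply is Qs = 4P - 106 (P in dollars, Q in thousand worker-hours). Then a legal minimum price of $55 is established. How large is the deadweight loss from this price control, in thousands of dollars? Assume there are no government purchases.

270

Setting quantity demanded equal to quantity supplied, 384 - 6P = 4P - 106, gives P* = 49 and Q* = 90.
Since 55 > 49, the floor is binding.
At P = 55: Qd = 384 - 6·55 = 54 and Qs = 4·55 - 106 = 114.
Quantity traded falls to 54. At Q = 54 the demand price is (384 - 54)/6 = 55 and the supply price is (106 + 54)/4 = 40.
Deadweight loss = ½ · (55 - 40) · (90 - 54) = ½ · 15 · 36 = 270.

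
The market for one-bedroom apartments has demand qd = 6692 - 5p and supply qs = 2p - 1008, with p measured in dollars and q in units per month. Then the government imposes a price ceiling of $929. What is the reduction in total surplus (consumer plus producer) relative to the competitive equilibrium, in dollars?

Setting quantity demanded equal to quantity supplied, 6692 - 5p = 2p - 1008, gives p* = 1100 and q* = 1192.
Because the ceiling (929) lies below the market-clearing price, it is binding.
At p = 929: qd = 6692 - 5·929 = 2047 and qs = 2·929 - 1008 = 850.
Quantity traded falls to 850. At q = 850 the demand price is (6692 - 850)/5 = 1168.4 and the supply price is (1008 + 850)/2 = 929.
Deadweight loss = ½ · (1168.4 - 929) · (1192 - 850) = ½ · 239.4 · 342 = 40937.4.

40937.4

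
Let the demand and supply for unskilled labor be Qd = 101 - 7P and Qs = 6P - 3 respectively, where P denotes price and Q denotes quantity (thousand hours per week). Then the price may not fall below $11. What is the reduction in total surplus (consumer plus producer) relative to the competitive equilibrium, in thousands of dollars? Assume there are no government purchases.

68.25

In a free market, 101 - 7P = 6P - 3 gives the equilibrium P* = 8, Q* = 45.
Since 11 > 8, the floor is binding.
At P = 11: Qd = 101 - 7·11 = 24 and Qs = 6·11 - 3 = 63.
Quantity traded falls to 24. At Q = 24 the demand price is (101 - 24)/7 = 11 and the supply price is (3 + 24)/6 = 4.5.
Deadweight loss = ½ · (11 - 4.5) · (45 - 24) = ½ · 6.5 · 21 = 68.25.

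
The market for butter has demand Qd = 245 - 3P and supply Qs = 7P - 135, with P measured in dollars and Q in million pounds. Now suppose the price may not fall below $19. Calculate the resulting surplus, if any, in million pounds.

Setting quantity demanded equal to quantity supplied, 245 - 3P = 7P - 135, gives P* = 38 and Q* = 131.
The floor of 19 is below the equilibrium price 38, so it is not binding; the market clears at P* = 38, Q* = 131.
Since the control does not bind, there is no surplus.

0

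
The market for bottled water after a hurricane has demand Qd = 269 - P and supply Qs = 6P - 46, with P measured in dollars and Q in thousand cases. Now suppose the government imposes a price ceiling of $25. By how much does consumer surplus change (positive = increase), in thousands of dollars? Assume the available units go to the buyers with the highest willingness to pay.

In a free market, 269 - P = 6P - 46 gives the equilibrium P* = 45, Q* = 224.
Since 25 < 45, the ceiling is binding.
At P = 25: Qd = 269 - 25 = 244 and Qs = 6·25 - 46 = 104.
Consumer surplus without the control is ½ · (269 - 45) · 224 = 25088.
With the ceiling, 104 units are sold at 25 (assume they go to the highest-value buyers). The demand price at Q = 104 is 165, so CS = ½ · [(269 - 25) + (165 - 25)] · 104 = 19968.
Change in consumer surplus = 19968 - 25088 = -5120.

-5120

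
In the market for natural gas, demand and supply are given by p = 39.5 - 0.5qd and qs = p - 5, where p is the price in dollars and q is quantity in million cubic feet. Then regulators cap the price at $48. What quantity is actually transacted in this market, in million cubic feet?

23

Rearranging demand gives qd = 79 - 2p. Equilibrium: 79 - 2p = p - 5, so 84 = 3p and p* = 28, q* = 23.
The ceiling of 48 is above the equilibrium price 28, so it is not binding; the market clears at p* = 28, q* = 23.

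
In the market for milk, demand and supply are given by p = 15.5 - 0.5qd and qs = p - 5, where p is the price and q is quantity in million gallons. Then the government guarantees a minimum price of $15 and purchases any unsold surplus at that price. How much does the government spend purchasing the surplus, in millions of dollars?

135

Rearranging demand gives qd = 31 - 2p. Setting quantity demanded equal to quantity supplied, 31 - 2p = p - 5, gives p* = 12 and q* = 7.
Since 15 > 12, the floor is binding.
At p = 15: qd = 31 - 2·15 = 1 and qs = 15 - 5 = 10.
Surplus = qs - qd = 9.
Government expenditure = surplus × support price = 9 × 15 = 135.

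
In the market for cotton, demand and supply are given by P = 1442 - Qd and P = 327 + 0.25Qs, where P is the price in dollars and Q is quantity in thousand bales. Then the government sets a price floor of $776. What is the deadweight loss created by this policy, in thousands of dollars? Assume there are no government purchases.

Rearranging demand gives Qd = 1442 - P; rearranging supply gives Qs = 4P - 1308. Equilibrium: 1442 - P = 4P - 1308, so 2750 = 5P and P* = 550, Q* = 892.
The floor of 776 is above the equilibrium price 550, so it binds.
At P = 776: Qd = 1442 - 776 = 666 and Qs = 4·776 - 1308 = 1796.
Quantity traded falls to 666. At Q = 666 the demand price is 1442 - 666 = 776 and the supply price is (1308 + 666)/4 = 493.5.
Deadweight loss = ½ · (776 - 493.5) · (892 - 666) = ½ · 282.5 · 226 = 31922.5.

31922.5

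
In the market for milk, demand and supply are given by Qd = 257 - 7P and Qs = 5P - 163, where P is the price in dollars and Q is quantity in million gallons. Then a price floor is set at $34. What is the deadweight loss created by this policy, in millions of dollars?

0

Without the control the market clears where 257 - 7P = 5P - 163, i.e. P* = 35 and Q* = 12.
The floor of 34 is below the equilibrium price 35, so it is not binding; the market clears at P* = 35, Q* = 12.
Since the control does not bind, no trades are prevented and deadweight loss is zero.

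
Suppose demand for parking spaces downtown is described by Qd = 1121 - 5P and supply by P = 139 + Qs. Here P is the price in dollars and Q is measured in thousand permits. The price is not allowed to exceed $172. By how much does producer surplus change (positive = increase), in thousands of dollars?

-1976

Rearranging supply gives Qs = P - 139. In a free market, 1121 - 5P = P - 139 gives the equilibrium P* = 210, Q* = 71.
The ceiling of 172 is below the equilibrium price 210, so it binds.
At P = 172: Qd = 1121 - 5·172 = 261 and Qs = 172 - 139 = 33.
Producer surplus without the control is ½ · (210 - 139) · 71 = 2520.5.
With the ceiling, producers sell 33 units at 172, so PS = ½ · (172 - 139) · 33 = 544.5.
Change in producer surplus = 544.5 - 2520.5 = -1976.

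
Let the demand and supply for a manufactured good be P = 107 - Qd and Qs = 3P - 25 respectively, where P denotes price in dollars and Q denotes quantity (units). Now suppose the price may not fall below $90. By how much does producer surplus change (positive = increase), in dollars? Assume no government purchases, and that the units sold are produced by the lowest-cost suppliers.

Rearranging demand gives Qd = 107 - P. Without the control the market clears where 107 - P = 3P - 25, i.e. P* = 33 and Q* = 74.
Since 90 > 33, the floor is binding.
At P = 90: Qd = 107 - 90 = 17 and Qs = 3·90 - 25 = 245.
Producer surplus without the control is ½ · (33 - 25/3) · 74 = 2738/3.
With the floor, 17 units are sold at 90. The supply price at Q = 17 is 14, so PS = ½ · [(90 - 25/3) + (90 - 14)] · 17 = 8041/6.
Change in producer surplus = 8041/6 - 2738/3 = 427.5.

427.5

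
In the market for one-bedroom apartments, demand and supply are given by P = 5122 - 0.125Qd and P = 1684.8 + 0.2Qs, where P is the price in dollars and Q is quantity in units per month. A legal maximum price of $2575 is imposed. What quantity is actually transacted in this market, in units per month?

4451

Rearranging demand gives Qd = 40976 - 8P; rearranging supply gives Qs = 5P - 8424. Equilibrium: 40976 - 8P = 5P - 8424, so 49400 = 13P and P* = 3800, Q* = 10576.
The ceiling of 2575 is below the equilibrium price 3800, so it binds.
At P = 2575: Qd = 40976 - 8·2575 = 20376 and Qs = 5·2575 - 8424 = 4451.
The quantity actually transacted is the short side, supply: 4451.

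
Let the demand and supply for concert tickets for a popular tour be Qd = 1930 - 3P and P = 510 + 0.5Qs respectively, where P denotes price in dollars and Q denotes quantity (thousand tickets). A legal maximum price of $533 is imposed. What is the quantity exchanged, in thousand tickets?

46

Rearranging supply gives Qs = 2P - 1020. Without the control the market clears where 1930 - 3P = 2P - 1020, i.e. P* = 590 and Q* = 160.
The ceiling of 533 is below the equilibrium price 590, so it binds.
At P = 533: Qd = 1930 - 3·533 = 331 and Qs = 2·533 - 1020 = 46.
The quantity actually transacted is the short side, supply: 46.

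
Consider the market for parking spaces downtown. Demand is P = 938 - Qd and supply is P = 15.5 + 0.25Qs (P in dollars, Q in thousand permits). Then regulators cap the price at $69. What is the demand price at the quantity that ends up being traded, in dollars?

724

Rearranging demand gives Qd = 938 - P; rearranging supply gives Qs = 4P - 62. In a free market, 938 - P = 4P - 62 gives the equilibrium P* = 200, Q* = 738.
Because the ceiling (69) lies below the market-clearing price, it is binding.
At P = 69: Qd = 938 - 69 = 869 and Qs = 4·69 - 62 = 214.
Only 214 units reach the market. On the demand curve, the marginal buyer's willingness to pay at Q = 214 is (938 - 214) = 724.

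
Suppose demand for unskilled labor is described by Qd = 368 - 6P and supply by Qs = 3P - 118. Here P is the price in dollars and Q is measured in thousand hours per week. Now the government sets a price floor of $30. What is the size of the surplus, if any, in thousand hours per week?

Equilibrium: 368 - 6P = 3P - 118, so 486 = 9P and P* = 54, Q* = 44.
The floor of 30 is below the equilibrium price 54, so it is not binding; the market clears at P* = 54, Q* = 44.
Since the control does not bind, there is no surplus.

0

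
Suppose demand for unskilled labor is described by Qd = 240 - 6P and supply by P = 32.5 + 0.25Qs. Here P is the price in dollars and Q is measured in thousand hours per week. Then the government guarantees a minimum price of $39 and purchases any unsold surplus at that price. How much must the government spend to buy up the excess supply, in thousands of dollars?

780

Rearranging supply gives Qs = 4P - 130. Without the control the market clears where 240 - 6P = 4P - 130, i.e. P* = 37 and Q* = 18.
Since 39 > 37, the floor is binding.
At P = 39: Qd = 240 - 6·39 = 6 and Qs = 4·39 - 130 = 26.
Surplus = Qs - Qd = 20.
Government expenditure = surplus × support price = 20 × 39 = 780.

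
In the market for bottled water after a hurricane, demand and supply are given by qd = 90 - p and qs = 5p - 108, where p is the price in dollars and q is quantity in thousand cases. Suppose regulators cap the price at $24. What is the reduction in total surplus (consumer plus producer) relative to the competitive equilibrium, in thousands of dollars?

Without the control the market clears where 90 - p = 5p - 108, i.e. p* = 33 and q* = 57.
Because the ceiling (24) lies below the market-clearing price, it is binding.
At p = 24: qd = 90 - 24 = 66 and qs = 5·24 - 108 = 12.
Quantity traded falls to 12. At q = 12 the demand price is 90 - 12 = 78 and the supply price is (108 + 12)/5 = 24.
Deadweight loss = ½ · (78 - 24) · (57 - 12) = ½ · 54 · 45 = 1215.

1215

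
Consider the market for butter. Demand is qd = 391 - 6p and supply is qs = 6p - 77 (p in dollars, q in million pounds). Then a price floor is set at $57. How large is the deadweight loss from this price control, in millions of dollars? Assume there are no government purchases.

1944

Setting quantity demanded equal to quantity supplied, 391 - 6p = 6p - 77, gives p* = 39 and q* = 157.
Because the floor (57) lies above the market-clearing price, it is binding.
At p = 57: qd = 391 - 6·57 = 49 and qs = 6·57 - 77 = 265.
Quantity traded falls to 49. At q = 49 the demand price is (391 - 49)/6 = 57 and the supply price is (77 + 49)/6 = 21.
Deadweight loss = ½ · (57 - 21) · (157 - 49) = ½ · 36 · 108 = 1944.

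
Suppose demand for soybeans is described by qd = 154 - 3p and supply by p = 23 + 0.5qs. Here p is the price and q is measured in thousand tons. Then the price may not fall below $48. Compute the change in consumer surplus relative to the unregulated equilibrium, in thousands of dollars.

-176

Rearranging supply gives qs = 2p - 46. In a free market, 154 - 3p = 2p - 46 gives the equilibrium p* = 40, q* = 34.
The floor of 48 is above the equilibrium price 40, so it binds.
At p = 48: qd = 154 - 3·48 = 10 and qs = 2·48 - 46 = 50.
Consumer surplus without the control is ½ · (154/3 - 40) · 34 = 578/3.
With the floor, consumers buy 10 units at 48, so CS = ½ · (154/3 - 48) · 10 = 50/3.
Change in consumer surplus = 50/3 - 578/3 = -176.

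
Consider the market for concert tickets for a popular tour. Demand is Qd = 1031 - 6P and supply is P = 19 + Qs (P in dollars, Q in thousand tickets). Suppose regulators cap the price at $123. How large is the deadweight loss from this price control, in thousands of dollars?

Rearranging supply gives Qs = P - 19. Without the control the market clears where 1031 - 6P = P - 19, i.e. P* = 150 and Q* = 131.
The ceiling of 123 is below the equilibrium price 150, so it binds.
At P = 123: Qd = 1031 - 6·123 = 293 and Qs = 123 - 19 = 104.
Quantity traded falls to 104. At Q = 104 the demand price is (1031 - 104)/6 = 154.5 and the supply price is 19 + 104 = 123.
Deadweight loss = ½ · (154.5 - 123) · (131 - 104) = ½ · 31.5 · 27 = 425.25.

425.25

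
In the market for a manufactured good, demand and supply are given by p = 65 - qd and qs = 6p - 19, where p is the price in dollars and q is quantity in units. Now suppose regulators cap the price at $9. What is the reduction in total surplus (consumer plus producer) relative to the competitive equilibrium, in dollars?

Rearranging demand gives qd = 65 - p. Setting quantity demanded equal to quantity supplied, 65 - p = 6p - 19, gives p* = 12 and q* = 53.
Because the ceiling (9) lies below the market-clearing price, it is binding.
At p = 9: qd = 65 - 9 = 56 and qs = 6·9 - 19 = 35.
Quantity traded falls to 35. At q = 35 the demand price is 65 - 35 = 30 and the supply price is (19 + 35)/6 = 9.
Deadweight loss = ½ · (30 - 9) · (53 - 35) = ½ · 21 · 18 = 189.

189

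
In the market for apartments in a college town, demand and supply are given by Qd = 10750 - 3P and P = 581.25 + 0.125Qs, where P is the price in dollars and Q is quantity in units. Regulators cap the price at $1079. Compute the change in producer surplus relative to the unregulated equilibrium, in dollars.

-1690386

Rearranging supply gives Qs = 8P - 4650. Equilibrium: 10750 - 3P = 8P - 4650, so 15400 = 11P and P* = 1400, Q* = 6550.
Because the ceiling (1079) lies below the market-clearing price, it is binding.
At P = 1079: Qd = 10750 - 3·1079 = 7513 and Qs = 8·1079 - 4650 = 3982.
Producer surplus without the control is ½ · (1400 - 581.25) · 6550 = 2681406.25.
With the ceiling, producers sell 3982 units at 1079, so PS = ½ · (1079 - 581.25) · 3982 = 991020.25.
Change in producer surplus = 991020.25 - 2681406.25 = -1690386.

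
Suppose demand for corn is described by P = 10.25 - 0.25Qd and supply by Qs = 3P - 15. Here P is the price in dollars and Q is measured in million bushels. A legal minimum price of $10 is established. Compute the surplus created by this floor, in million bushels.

14

Rearranging demand gives Qd = 41 - 4P. Equilibrium: 41 - 4P = 3P - 15, so 56 = 7P and P* = 8, Q* = 9.
Since 10 > 8, the floor is binding.
At P = 10: Qd = 41 - 4·10 = 1 and Qs = 3·10 - 15 = 15.
Surplus = Qs - Qd = 15 - 1 = 14.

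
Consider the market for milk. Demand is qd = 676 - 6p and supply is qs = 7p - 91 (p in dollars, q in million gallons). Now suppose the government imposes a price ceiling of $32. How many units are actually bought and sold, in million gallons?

Without the control the market clears where 676 - 6p = 7p - 91, i.e. p* = 59 and q* = 322.
Because the ceiling (32) lies below the market-clearing price, it is binding.
At p = 32: qd = 676 - 6·32 = 484 and qs = 7·32 - 91 = 133.
The quantity actually transacted is the short side, supply: 133.

133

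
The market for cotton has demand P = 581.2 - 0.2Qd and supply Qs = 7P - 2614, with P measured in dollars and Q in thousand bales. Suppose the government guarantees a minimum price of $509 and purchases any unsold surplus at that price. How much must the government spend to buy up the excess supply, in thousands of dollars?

299292

Rearranging demand gives Qd = 2906 - 5P. Without the control the market clears where 2906 - 5P = 7P - 2614, i.e. P* = 460 and Q* = 606.
Because the floor (509) lies above the market-clearing price, it is binding.
At P = 509: Qd = 2906 - 5·509 = 361 and Qs = 7·509 - 2614 = 949.
Surplus = Qs - Qd = 588.
Government expenditure = surplus × support price = 588 × 509 = 299292.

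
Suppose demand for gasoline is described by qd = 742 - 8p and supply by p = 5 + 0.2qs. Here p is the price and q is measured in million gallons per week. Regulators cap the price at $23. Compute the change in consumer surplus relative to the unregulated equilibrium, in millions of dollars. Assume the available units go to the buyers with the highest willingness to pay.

1215

Rearranging supply gives qs = 5p - 25. Equilibrium: 742 - 8p = 5p - 25, so 767 = 13p and p* = 59, q* = 270.
The ceiling of 23 is below the equilibrium price 59, so it binds.
At p = 23: qd = 742 - 8·23 = 558 and qs = 5·23 - 25 = 90.
Consumer surplus without the control is ½ · (92.75 - 59) · 270 = 4556.25.
With the ceiling, 90 units are sold at 23 (assume they go to the highest-value buyers). The demand price at q = 90 is 81.5, so CS = ½ · [(92.75 - 23) + (81.5 - 23)] · 90 = 5771.25.
Change in consumer surplus = 5771.25 - 4556.25 = 1215.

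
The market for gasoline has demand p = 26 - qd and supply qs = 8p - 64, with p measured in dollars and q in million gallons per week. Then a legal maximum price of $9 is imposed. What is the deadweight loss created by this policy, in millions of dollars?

36

Rearranging demand gives qd = 26 - p. Equilibrium: 26 - p = 8p - 64, so 90 = 9p and p* = 10, q* = 16.
Since 9 < 10, the ceiling is binding.
At p = 9: qd = 26 - 9 = 17 and qs = 8·9 - 64 = 8.
Quantity traded falls to 8. At q = 8 the demand price is 26 - 8 = 18 and the supply price is (64 + 8)/8 = 9.
Deadweight loss = ½ · (18 - 9) · (16 - 8) = ½ · 9 · 8 = 36.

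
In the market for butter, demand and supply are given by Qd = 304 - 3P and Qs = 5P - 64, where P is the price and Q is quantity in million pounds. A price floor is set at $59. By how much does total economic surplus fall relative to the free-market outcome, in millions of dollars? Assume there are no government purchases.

405.6

In a free market, 304 - 3P = 5P - 64 gives the equilibrium P* = 46, Q* = 166.
Since 59 > 46, the floor is binding.
At P = 59: Qd = 304 - 3·59 = 127 and Qs = 5·59 - 64 = 231.
Quantity traded falls to 127. At Q = 127 the demand price is (304 - 127)/3 = 59 and the supply price is (64 + 127)/5 = 38.2.
Deadweight loss = ½ · (59 - 38.2) · (166 - 127) = ½ · 20.8 · 39 = 405.6.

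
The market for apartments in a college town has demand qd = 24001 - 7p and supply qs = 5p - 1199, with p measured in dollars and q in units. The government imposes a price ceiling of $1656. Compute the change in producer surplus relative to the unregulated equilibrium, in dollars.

-3636804

Without the control the market clears where 24001 - 7p = 5p - 1199, i.e. p* = 2100 and q* = 9301.
Because the ceiling (1656) lies below the market-clearing price, it is binding.
At p = 1656: qd = 24001 - 7·1656 = 12409 and qs = 5·1656 - 1199 = 7081.
Producer surplus without the control is ½ · (2100 - 239.8) · 9301 = 8650860.1.
With the ceiling, producers sell 7081 units at 1656, so PS = ½ · (1656 - 239.8) · 7081 = 5014056.1.
Change in producer surplus = 5014056.1 - 8650860.1 = -3636804.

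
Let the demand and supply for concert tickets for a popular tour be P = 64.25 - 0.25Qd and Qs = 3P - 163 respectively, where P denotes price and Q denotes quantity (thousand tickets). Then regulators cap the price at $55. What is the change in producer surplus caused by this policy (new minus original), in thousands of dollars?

-47.5

Rearranging demand gives Qd = 257 - 4P. Without the control the market clears where 257 - 4P = 3P - 163, i.e. P* = 60 and Q* = 17.
The ceiling of 55 is below the equilibrium price 60, so it binds.
At P = 55: Qd = 257 - 4·55 = 37 and Qs = 3·55 - 163 = 2.
Producer surplus without the control is ½ · (60 - 163/3) · 17 = 289/6.
With the ceiling, producers sell 2 units at 55, so PS = ½ · (55 - 163/3) · 2 = 2/3.
Change in producer surplus = 2/3 - 289/6 = -47.5.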